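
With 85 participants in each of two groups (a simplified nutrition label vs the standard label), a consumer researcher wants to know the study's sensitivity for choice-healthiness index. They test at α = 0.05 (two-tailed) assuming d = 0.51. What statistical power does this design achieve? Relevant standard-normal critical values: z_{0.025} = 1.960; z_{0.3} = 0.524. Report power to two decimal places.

For two equal groups, power = Φ(d·√(n/2) − z_{α/2}).
d·√(n/2) = 0.51 × √(85/2) = 0.51 × 6.519 = 3.325.
z_β = 3.325 − 1.960 = 1.365.
Power = Φ(1.365) = 0.914.

power ≈ 0.91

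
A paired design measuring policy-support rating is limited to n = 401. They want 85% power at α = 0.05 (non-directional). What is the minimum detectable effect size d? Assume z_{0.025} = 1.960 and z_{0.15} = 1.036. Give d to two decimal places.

d_min ≈ 0.15

For a single sample (or paired design) of n = 401: d_min = (z_{α/2} + z_β)/√n.
z-sum = 1.960 + 1.036 = 2.996.
d_min = 2.996 / √401 = 2.996 / 20.025 = 0.150.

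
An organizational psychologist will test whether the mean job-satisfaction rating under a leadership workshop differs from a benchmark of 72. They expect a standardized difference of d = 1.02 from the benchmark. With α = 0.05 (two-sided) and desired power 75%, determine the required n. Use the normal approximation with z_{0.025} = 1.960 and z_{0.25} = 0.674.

For a one-sample test: n = ((z_{α/2} + z_β) / d)².
z_{α/2} + z_β = 1.960 + 0.674 = 2.634.
n = (2.634 / 1.02)² = 2.582² = 6.67.
Round up.

n = 7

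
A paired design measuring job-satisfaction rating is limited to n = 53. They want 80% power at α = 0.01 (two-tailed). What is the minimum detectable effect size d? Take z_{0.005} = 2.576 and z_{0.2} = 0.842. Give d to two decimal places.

d_min ≈ 0.47

For a single sample (or paired design) of n = 53: d_min = (z_{α/2} + z_β)/√n.
z-sum = 2.576 + 0.842 = 3.418.
d_min = 3.418 / √53 = 3.418 / 7.280 = 0.469.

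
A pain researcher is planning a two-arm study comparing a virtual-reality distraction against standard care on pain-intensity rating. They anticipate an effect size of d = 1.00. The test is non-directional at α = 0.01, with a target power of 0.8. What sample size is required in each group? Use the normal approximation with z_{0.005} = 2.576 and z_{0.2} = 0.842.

For two independent groups with equal n: n = 2·((z_{α/2} + z_β) / d)².
z_{α/2} + z_β = 2.576 + 0.842 = 3.418.
n = 2 × (3.418 / 1.00)² = 2 × 3.418² = 2 × 11.68 = 23.4.
Round up to the next whole participant.

n = 24 per group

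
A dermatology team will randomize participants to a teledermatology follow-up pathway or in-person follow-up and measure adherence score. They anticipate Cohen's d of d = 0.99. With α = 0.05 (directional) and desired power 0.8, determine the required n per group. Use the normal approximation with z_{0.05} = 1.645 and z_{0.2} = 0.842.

n = 13 per group

For two independent groups with equal n: n = 2·((z_{α} + z_β) / d)².
z_{α} + z_β = 1.645 + 0.842 = 2.487.
n = 2 × (2.487 / 0.99)² = 2 × 2.512² = 2 × 6.31 = 12.6.
Round up to the next whole participant.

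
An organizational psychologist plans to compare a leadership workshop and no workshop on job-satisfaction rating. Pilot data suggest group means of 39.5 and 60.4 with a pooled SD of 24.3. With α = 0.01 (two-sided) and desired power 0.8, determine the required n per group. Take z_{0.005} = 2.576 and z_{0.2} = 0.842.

n = 32 per group

Cohen's d = |M₁ − M₂| / SD_pooled = |39.5 − 60.4| / 24.3 = 20.9 / 24.3 = 0.860.
For two independent groups with equal n: n = 2·((z_{α/2} + z_β) / d)².
z_{α/2} + z_β = 2.576 + 0.842 = 3.418.
n = 2 × (3.418 / 0.860)² = 2 × 3.974² = 2 × 15.80 = 31.6.
Round up to the next whole participant.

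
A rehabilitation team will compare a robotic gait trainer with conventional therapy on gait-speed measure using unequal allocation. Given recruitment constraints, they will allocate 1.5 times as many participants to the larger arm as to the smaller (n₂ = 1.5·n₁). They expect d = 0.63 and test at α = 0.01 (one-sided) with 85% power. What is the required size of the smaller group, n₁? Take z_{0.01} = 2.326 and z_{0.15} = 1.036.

With allocation ratio k = n₂/n₁ = 1.5, Var(x̄₁−x̄₂) = σ²(1/n₁ + 1/(k·n₁)) = σ²·(k+1)/(k·n₁).
So n₁ = (1 + 1/k)·((z_{α} + z_β)/d)² = 1.667 × (3.362/0.63)².
n₁ = 1.667 × 28.48 = 47.5.
Round up: n₁ = 48, giving n₂ = 1.5 × 48 = 72.

n₁ = 48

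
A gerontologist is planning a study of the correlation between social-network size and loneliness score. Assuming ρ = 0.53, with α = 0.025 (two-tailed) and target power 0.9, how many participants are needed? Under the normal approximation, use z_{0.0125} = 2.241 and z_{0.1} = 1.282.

n = 39

Fisher's z: C = ½·ln((1+r)/(1−r)) = ½·ln(3.2553) = 0.5901.
n = ((z_{α/2} + z_β)/C)² + 3.
(2.241 + 1.282) / 0.5901 = 3.523 / 0.5901 = 5.970.
n = 5.970² + 3 = 35.64 + 3 = 38.6.
Round up.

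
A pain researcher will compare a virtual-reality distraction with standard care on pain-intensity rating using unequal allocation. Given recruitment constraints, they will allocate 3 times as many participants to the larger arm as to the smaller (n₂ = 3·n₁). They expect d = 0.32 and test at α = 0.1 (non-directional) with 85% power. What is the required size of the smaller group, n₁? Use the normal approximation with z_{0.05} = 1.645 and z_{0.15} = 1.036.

n₁ = 94

With allocation ratio k = n₂/n₁ = 3, Var(x̄₁−x̄₂) = σ²(1/n₁ + 1/(k·n₁)) = σ²·(k+1)/(k·n₁).
So n₁ = (1 + 1/k)·((z_{α/2} + z_β)/d)² = 1.333 × (2.681/0.32)².
n₁ = 1.333 × 70.19 = 93.6.
Round up: n₁ = 94, giving n₂ = 3 × 94 = 282.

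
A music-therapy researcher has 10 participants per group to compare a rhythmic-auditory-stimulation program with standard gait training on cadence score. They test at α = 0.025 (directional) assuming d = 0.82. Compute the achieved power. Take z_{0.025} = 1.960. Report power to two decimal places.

power ≈ 0.45

For two equal groups, power = Φ(d·√(n/2) − z_{α}).
d·√(n/2) = 0.82 × √(10/2) = 0.82 × 2.236 = 1.834.
z_β = 1.834 − 1.960 = -0.126.
Power = Φ(-0.126) = 0.450.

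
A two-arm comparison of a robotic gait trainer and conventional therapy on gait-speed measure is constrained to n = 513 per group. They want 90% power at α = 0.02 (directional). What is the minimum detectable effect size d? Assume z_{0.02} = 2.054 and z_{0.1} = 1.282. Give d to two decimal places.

For two independent groups of n = 513 each: d_min = (z_{α} + z_β)·√(2/n).
z-sum = 2.054 + 1.282 = 3.336.
d_min = 3.336 × √(2/513) = 3.336 × 0.0624 = 0.208.

d_min ≈ 0.21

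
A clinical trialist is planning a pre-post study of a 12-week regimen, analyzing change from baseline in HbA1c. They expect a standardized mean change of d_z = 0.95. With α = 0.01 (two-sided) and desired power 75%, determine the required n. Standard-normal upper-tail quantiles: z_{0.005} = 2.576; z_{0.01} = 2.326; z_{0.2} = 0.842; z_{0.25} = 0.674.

For a paired (one-sample on differences) test: n = ((z_{α/2} + z_β) / d)².
z_{α/2} + z_β = 2.576 + 0.674 = 3.250.
n = (3.250 / 0.95)² = 3.421² = 11.70.
Round up.

n = 12 pairs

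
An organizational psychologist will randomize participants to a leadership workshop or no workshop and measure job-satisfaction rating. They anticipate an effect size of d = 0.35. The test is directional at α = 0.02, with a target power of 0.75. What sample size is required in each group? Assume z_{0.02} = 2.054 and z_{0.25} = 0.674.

n = 122 per group

For two independent groups with equal n: n = 2·((z_{α} + z_β) / d)².
z_{α} + z_β = 2.054 + 0.674 = 2.728.
n = 2 × (2.728 / 0.35)² = 2 × 7.794² = 2 × 60.75 = 121.5.
Round up to the next whole participant.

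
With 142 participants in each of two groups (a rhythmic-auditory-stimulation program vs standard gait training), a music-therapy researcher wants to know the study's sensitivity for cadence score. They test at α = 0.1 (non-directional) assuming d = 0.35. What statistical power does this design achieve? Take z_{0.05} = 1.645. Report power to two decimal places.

For two equal groups, power = Φ(d·√(n/2) − z_{α/2}).
d·√(n/2) = 0.35 × √(142/2) = 0.35 × 8.426 = 2.949.
z_β = 2.949 − 1.645 = 1.304.
Power = Φ(1.304) = 0.904.

power ≈ 0.90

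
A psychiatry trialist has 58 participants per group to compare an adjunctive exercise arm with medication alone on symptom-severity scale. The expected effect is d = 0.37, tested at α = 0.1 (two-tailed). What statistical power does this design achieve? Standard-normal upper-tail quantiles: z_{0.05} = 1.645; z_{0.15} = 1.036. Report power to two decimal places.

For two equal groups, power = Φ(d·√(n/2) − z_{α/2}).
d·√(n/2) = 0.37 × √(58/2) = 0.37 × 5.385 = 1.993.
z_β = 1.993 − 1.645 = 0.348.
Power = Φ(0.348) = 0.636.

power ≈ 0.64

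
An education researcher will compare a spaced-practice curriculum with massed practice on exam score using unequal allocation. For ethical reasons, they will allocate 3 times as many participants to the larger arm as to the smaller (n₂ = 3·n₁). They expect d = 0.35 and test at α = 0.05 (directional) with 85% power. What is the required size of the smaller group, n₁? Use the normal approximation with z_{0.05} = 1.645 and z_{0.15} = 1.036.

n₁ = 79

With allocation ratio k = n₂/n₁ = 3, Var(x̄₁−x̄₂) = σ²(1/n₁ + 1/(k·n₁)) = σ²·(k+1)/(k·n₁).
So n₁ = (1 + 1/k)·((z_{α} + z_β)/d)² = 1.333 × (2.681/0.35)².
n₁ = 1.333 × 58.68 = 78.2.
Round up: n₁ = 79, giving n₂ = 3 × 79 = 237.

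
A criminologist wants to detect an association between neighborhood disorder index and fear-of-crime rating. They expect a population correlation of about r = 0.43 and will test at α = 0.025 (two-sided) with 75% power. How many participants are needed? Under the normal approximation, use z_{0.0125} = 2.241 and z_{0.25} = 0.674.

Fisher's z: C = ½·ln((1+r)/(1−r)) = ½·ln(2.5088) = 0.4599.
n = ((z_{α/2} + z_β)/C)² + 3.
(2.241 + 0.674) / 0.4599 = 2.915 / 0.4599 = 6.338.
n = 6.338² + 3 = 40.17 + 3 = 43.2.
Round up.

n = 44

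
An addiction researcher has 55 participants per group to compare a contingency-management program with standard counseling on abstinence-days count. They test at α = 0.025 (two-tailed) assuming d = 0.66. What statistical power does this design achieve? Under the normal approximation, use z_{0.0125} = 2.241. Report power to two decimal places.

power ≈ 0.89

For two equal groups, power = Φ(d·√(n/2) − z_{α/2}).
d·√(n/2) = 0.66 × √(55/2) = 0.66 × 5.244 = 3.461.
z_β = 3.461 − 2.241 = 1.220.
Power = Φ(1.220) = 0.889.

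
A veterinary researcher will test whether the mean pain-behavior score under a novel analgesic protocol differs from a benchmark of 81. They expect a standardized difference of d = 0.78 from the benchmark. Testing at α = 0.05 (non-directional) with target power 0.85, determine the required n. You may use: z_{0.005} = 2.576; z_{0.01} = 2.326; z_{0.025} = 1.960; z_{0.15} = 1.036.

For a one-sample test: n = ((z_{α/2} + z_β) / d)².
z_{α/2} + z_β = 1.960 + 1.036 = 2.996.
n = (2.996 / 0.78)² = 3.841² = 14.75.
Round up.

n = 15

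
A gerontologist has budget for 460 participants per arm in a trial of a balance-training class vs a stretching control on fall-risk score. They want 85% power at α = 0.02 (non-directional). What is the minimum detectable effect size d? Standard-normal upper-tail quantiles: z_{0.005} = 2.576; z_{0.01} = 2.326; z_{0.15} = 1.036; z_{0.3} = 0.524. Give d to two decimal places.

d_min ≈ 0.22

For two independent groups of n = 460 each: d_min = (z_{α/2} + z_β)·√(2/n).
z-sum = 2.326 + 1.036 = 3.362.
d_min = 3.362 × √(2/460) = 3.362 × 0.0659 = 0.222.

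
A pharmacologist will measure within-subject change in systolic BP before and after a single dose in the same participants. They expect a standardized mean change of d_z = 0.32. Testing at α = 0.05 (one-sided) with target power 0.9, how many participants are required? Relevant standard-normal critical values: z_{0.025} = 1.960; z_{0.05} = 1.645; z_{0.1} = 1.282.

For a paired (one-sample on differences) test: n = ((z_{α} + z_β) / d)².
z_{α} + z_β = 1.645 + 1.282 = 2.927.
n = (2.927 / 0.32)² = 9.147² = 83.67.
Round up.

n = 84 pairs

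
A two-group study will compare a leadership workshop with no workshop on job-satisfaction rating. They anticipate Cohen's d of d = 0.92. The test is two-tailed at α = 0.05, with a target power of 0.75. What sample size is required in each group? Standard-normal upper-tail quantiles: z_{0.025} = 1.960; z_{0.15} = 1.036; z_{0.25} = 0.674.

n = 17 per group

For two independent groups with equal n: n = 2·((z_{α/2} + z_β) / d)².
z_{α/2} + z_β = 1.960 + 0.674 = 2.634.
n = 2 × (2.634 / 0.92)² = 2 × 2.863² = 2 × 8.20 = 16.4.
Round up to the next whole participant.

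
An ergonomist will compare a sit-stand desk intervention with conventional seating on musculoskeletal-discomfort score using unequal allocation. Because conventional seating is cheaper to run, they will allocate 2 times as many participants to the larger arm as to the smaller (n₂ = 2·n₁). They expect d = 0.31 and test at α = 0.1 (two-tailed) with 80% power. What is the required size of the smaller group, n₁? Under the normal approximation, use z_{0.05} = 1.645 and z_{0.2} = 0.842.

n₁ = 97

With allocation ratio k = n₂/n₁ = 2, Var(x̄₁−x̄₂) = σ²(1/n₁ + 1/(k·n₁)) = σ²·(k+1)/(k·n₁).
So n₁ = (1 + 1/k)·((z_{α/2} + z_β)/d)² = 1.500 × (2.487/0.31)².
n₁ = 1.500 × 64.36 = 96.5.
Round up: n₁ = 97, giving n₂ = 2 × 97 = 194.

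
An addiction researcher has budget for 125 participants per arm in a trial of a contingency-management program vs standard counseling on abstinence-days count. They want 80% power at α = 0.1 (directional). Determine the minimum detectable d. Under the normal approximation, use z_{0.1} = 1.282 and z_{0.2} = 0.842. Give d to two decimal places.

d_min ≈ 0.27

For two independent groups of n = 125 each: d_min = (z_{α} + z_β)·√(2/n).
z-sum = 1.282 + 0.842 = 2.124.
d_min = 2.124 × √(2/125) = 2.124 × 0.1265 = 0.269.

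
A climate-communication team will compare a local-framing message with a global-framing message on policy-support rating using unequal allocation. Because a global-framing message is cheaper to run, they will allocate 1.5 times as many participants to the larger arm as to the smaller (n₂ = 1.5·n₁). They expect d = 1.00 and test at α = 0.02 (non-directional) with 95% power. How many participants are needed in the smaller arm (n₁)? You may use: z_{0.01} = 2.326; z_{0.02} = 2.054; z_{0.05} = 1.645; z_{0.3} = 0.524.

With allocation ratio k = n₂/n₁ = 1.5, Var(x̄₁−x̄₂) = σ²(1/n₁ + 1/(k·n₁)) = σ²·(k+1)/(k·n₁).
So n₁ = (1 + 1/k)·((z_{α/2} + z_β)/d)² = 1.667 × (3.971/1.00)².
n₁ = 1.667 × 15.77 = 26.3.
Round up: n₁ = 27, giving n₂ = ⌈1.5 × 27⌉ = ⌈40.5⌉ = 41.

n₁ = 27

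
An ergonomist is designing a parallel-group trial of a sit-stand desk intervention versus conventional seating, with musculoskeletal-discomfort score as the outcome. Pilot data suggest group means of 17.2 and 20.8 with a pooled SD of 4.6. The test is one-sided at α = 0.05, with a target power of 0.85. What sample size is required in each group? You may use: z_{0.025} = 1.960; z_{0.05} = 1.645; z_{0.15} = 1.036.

Cohen's d = |M₁ − M₂| / SD_pooled = |17.2 − 20.8| / 4.6 = 3.6 / 4.6 = 0.783.
For two independent groups with equal n: n = 2·((z_{α} + z_β) / d)².
z_{α} + z_β = 1.645 + 1.036 = 2.681.
n = 2 × (2.681 / 0.783)² = 2 × 3.424² = 2 × 11.72 = 23.4.
Round up to the next whole participant.

n = 24 per group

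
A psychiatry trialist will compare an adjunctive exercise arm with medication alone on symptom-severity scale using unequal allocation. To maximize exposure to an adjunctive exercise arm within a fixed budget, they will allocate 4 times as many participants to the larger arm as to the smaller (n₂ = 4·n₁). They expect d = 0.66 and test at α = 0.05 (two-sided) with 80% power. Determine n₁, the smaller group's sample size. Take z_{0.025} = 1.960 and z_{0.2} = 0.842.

With allocation ratio k = n₂/n₁ = 4, Var(x̄₁−x̄₂) = σ²(1/n₁ + 1/(k·n₁)) = σ²·(k+1)/(k·n₁).
So n₁ = (1 + 1/k)·((z_{α/2} + z_β)/d)² = 1.250 × (2.802/0.66)².
n₁ = 1.250 × 18.02 = 22.5.
Round up: n₁ = 23, giving n₂ = 4 × 23 = 92.

n₁ = 23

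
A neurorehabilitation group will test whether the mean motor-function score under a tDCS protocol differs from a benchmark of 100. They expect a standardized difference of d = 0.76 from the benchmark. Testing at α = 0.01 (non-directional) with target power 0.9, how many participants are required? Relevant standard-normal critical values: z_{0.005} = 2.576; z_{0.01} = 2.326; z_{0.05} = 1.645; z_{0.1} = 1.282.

n = 26

For a one-sample test: n = ((z_{α/2} + z_β) / d)².
z_{α/2} + z_β = 2.576 + 1.282 = 3.858.
n = (3.858 / 0.76)² = 5.076² = 25.77.
Round up.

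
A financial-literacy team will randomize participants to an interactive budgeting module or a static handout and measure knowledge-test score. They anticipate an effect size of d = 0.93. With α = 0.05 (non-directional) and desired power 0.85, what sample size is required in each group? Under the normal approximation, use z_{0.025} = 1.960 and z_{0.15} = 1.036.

For two independent groups with equal n: n = 2·((z_{α/2} + z_β) / d)².
z_{α/2} + z_β = 1.960 + 1.036 = 2.996.
n = 2 × (2.996 / 0.93)² = 2 × 3.222² = 2 × 10.38 = 20.8.
Round up to the next whole participant.

n = 21 per group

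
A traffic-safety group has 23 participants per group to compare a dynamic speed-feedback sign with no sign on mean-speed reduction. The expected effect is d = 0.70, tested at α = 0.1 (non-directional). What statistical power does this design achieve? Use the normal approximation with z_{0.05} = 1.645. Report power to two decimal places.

For two equal groups, power = Φ(d·√(n/2) − z_{α/2}).
d·√(n/2) = 0.70 × √(23/2) = 0.70 × 3.391 = 2.374.
z_β = 2.374 − 1.645 = 0.729.
Power = Φ(0.729) = 0.767.

power ≈ 0.77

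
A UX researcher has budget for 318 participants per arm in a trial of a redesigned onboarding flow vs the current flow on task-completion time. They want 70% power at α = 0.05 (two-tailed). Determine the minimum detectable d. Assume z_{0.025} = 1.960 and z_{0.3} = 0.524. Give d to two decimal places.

For two independent groups of n = 318 each: d_min = (z_{α/2} + z_β)·√(2/n).
z-sum = 1.960 + 0.524 = 2.484.
d_min = 2.484 × √(2/318) = 2.484 × 0.0793 = 0.197.

d_min ≈ 0.20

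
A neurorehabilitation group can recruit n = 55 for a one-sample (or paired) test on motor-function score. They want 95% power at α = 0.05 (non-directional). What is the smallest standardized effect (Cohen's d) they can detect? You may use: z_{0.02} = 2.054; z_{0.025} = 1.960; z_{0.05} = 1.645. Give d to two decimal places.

For a single sample (or paired design) of n = 55: d_min = (z_{α/2} + z_β)/√n.
z-sum = 1.960 + 1.645 = 3.605.
d_min = 3.605 / √55 = 3.605 / 7.416 = 0.486.

d_min ≈ 0.49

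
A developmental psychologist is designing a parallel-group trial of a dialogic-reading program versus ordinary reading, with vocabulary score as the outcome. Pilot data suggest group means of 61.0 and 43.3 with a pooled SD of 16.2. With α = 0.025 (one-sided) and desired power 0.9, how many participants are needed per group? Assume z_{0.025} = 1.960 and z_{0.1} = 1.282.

n = 18 per group

Cohen's d = |M₁ − M₂| / SD_pooled = |61.0 − 43.3| / 16.2 = 17.7 / 16.2 = 1.093.
For two independent groups with equal n: n = 2·((z_{α} + z_β) / d)².
z_{α} + z_β = 1.960 + 1.282 = 3.242.
n = 2 × (3.242 / 1.093)² = 2 × 2.966² = 2 × 8.80 = 17.6.
Round up to the next whole participant.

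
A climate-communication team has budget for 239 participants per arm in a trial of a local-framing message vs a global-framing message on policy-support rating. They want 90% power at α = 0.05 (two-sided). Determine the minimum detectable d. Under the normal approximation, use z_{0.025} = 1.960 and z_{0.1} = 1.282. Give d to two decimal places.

For two independent groups of n = 239 each: d_min = (z_{α/2} + z_β)·√(2/n).
z-sum = 1.960 + 1.282 = 3.242.
d_min = 3.242 × √(2/239) = 3.242 × 0.0915 = 0.297.

d_min ≈ 0.30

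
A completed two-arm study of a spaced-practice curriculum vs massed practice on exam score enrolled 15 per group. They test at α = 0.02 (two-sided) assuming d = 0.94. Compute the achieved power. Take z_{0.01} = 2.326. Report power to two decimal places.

For two equal groups, power = Φ(d·√(n/2) − z_{α/2}).
d·√(n/2) = 0.94 × √(15/2) = 0.94 × 2.739 = 2.574.
z_β = 2.574 − 2.326 = 0.248.
Power = Φ(0.248) = 0.598.

power ≈ 0.60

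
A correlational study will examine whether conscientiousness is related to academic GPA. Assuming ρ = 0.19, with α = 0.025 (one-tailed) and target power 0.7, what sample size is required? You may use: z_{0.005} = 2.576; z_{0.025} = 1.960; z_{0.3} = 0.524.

Fisher's z: C = ½·ln((1+r)/(1−r)) = ½·ln(1.4691) = 0.1923.
n = ((z_{α} + z_β)/C)² + 3.
(1.960 + 0.524) / 0.1923 = 2.484 / 0.1923 = 12.917.
n = 12.917² + 3 = 166.86 + 3 = 169.9.
Round up.

n = 170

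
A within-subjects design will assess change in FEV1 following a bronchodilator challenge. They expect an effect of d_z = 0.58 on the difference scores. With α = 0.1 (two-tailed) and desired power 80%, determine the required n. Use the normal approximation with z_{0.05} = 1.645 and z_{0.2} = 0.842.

n = 19 pairs

For a paired (one-sample on differences) test: n = ((z_{α/2} + z_β) / d)².
z_{α/2} + z_β = 1.645 + 0.842 = 2.487.
n = (2.487 / 0.58)² = 4.288² = 18.39.
Round up.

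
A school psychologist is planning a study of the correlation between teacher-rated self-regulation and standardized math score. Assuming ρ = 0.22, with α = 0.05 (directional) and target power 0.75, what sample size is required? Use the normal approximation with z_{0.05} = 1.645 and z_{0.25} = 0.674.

n = 111

Fisher's z: C = ½·ln((1+r)/(1−r)) = ½·ln(1.5641) = 0.2237.
n = ((z_{α} + z_β)/C)² + 3.
(1.645 + 0.674) / 0.2237 = 2.319 / 0.2237 = 10.367.
n = 10.367² + 3 = 107.47 + 3 = 110.5.
Round up.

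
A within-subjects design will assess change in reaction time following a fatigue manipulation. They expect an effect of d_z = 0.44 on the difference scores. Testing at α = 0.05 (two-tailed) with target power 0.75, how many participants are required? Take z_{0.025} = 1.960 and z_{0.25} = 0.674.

For a paired (one-sample on differences) test: n = ((z_{α/2} + z_β) / d)².
z_{α/2} + z_β = 1.960 + 0.674 = 2.634.
n = (2.634 / 0.44)² = 5.986² = 35.84.
Round up.

n = 36 pairs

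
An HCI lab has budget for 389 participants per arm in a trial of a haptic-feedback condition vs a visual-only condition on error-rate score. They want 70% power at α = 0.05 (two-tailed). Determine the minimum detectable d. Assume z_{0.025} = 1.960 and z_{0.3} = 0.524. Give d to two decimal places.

d_min ≈ 0.18

For two independent groups of n = 389 each: d_min = (z_{α/2} + z_β)·√(2/n).
z-sum = 1.960 + 0.524 = 2.484.
d_min = 2.484 × √(2/389) = 2.484 × 0.0717 = 0.178.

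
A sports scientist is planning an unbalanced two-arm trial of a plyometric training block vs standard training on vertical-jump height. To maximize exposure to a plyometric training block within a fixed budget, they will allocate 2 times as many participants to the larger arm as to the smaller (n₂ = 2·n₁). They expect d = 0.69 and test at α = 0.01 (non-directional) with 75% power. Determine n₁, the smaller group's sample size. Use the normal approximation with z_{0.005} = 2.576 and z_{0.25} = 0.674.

With allocation ratio k = n₂/n₁ = 2, Var(x̄₁−x̄₂) = σ²(1/n₁ + 1/(k·n₁)) = σ²·(k+1)/(k·n₁).
So n₁ = (1 + 1/k)·((z_{α/2} + z_β)/d)² = 1.500 × (3.250/0.69)².
n₁ = 1.500 × 22.19 = 33.3.
Round up: n₁ = 34, giving n₂ = 2 × 34 = 68.

n₁ = 34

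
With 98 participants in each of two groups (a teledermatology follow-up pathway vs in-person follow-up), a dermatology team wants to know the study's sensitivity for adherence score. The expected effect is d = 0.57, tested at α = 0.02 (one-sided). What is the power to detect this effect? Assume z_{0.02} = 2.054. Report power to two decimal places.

power ≈ 0.97

For two equal groups, power = Φ(d·√(n/2) − z_{α}).
d·√(n/2) = 0.57 × √(98/2) = 0.57 × 7.000 = 3.990.
z_β = 3.990 − 2.054 = 1.936.
Power = Φ(1.936) = 0.974.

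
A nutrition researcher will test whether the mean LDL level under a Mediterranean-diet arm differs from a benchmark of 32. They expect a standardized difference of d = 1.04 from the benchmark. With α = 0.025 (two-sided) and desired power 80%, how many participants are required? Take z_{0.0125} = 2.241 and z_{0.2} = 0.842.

n = 9

For a one-sample test: n = ((z_{α/2} + z_β) / d)².
z_{α/2} + z_β = 2.241 + 0.842 = 3.083.
n = (3.083 / 1.04)² = 2.964² = 8.79.
Round up.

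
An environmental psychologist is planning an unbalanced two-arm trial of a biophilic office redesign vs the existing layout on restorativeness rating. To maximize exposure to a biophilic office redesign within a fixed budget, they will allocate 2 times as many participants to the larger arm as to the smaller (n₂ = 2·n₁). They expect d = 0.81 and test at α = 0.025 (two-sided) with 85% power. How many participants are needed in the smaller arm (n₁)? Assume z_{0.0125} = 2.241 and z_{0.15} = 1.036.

n₁ = 25

With allocation ratio k = n₂/n₁ = 2, Var(x̄₁−x̄₂) = σ²(1/n₁ + 1/(k·n₁)) = σ²·(k+1)/(k·n₁).
So n₁ = (1 + 1/k)·((z_{α/2} + z_β)/d)² = 1.500 × (3.277/0.81)².
n₁ = 1.500 × 16.37 = 24.6.
Round up: n₁ = 25, giving n₂ = 2 × 25 = 50.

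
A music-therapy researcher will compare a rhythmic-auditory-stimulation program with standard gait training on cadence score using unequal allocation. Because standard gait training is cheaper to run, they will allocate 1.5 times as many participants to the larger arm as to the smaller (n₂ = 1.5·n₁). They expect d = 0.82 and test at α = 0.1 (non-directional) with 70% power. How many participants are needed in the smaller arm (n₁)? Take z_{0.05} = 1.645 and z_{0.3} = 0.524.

n₁ = 12

With allocation ratio k = n₂/n₁ = 1.5, Var(x̄₁−x̄₂) = σ²(1/n₁ + 1/(k·n₁)) = σ²·(k+1)/(k·n₁).
So n₁ = (1 + 1/k)·((z_{α/2} + z_β)/d)² = 1.667 × (2.169/0.82)².
n₁ = 1.667 × 7.00 = 11.7.
Round up: n₁ = 12, giving n₂ = 1.5 × 12 = 18.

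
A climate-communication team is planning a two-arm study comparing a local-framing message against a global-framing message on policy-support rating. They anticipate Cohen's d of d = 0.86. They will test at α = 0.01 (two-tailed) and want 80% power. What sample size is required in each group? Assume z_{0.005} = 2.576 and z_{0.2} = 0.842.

For two independent groups with equal n: n = 2·((z_{α/2} + z_β) / d)².
z_{α/2} + z_β = 2.576 + 0.842 = 3.418.
n = 2 × (3.418 / 0.86)² = 2 × 3.974² = 2 × 15.80 = 31.6.
Round up to the next whole participant.

n = 32 per group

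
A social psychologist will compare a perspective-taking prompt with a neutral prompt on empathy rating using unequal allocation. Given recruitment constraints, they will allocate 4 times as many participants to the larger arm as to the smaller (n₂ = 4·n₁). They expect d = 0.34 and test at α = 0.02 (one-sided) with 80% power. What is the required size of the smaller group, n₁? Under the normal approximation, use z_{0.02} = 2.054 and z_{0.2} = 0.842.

n₁ = 91

With allocation ratio k = n₂/n₁ = 4, Var(x̄₁−x̄₂) = σ²(1/n₁ + 1/(k·n₁)) = σ²·(k+1)/(k·n₁).
So n₁ = (1 + 1/k)·((z_{α} + z_β)/d)² = 1.250 × (2.896/0.34)².
n₁ = 1.250 × 72.55 = 90.7.
Round up: n₁ = 91, giving n₂ = 4 × 91 = 364.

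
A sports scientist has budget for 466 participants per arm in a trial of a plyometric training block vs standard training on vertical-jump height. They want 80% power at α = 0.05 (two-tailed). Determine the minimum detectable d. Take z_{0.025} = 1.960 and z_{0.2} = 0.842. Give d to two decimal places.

For two independent groups of n = 466 each: d_min = (z_{α/2} + z_β)·√(2/n).
z-sum = 1.960 + 0.842 = 2.802.
d_min = 2.802 × √(2/466) = 2.802 × 0.0655 = 0.184.

d_min ≈ 0.18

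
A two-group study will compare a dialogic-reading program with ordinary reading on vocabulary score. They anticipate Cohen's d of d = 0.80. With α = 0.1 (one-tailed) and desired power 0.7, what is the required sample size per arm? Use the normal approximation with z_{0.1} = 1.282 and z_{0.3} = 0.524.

For two independent groups with equal n: n = 2·((z_{α} + z_β) / d)².
z_{α} + z_β = 1.282 + 0.524 = 1.806.
n = 2 × (1.806 / 0.80)² = 2 × 2.257² = 2 × 5.10 = 10.2.
Round up to the next whole participant.

n = 11 per group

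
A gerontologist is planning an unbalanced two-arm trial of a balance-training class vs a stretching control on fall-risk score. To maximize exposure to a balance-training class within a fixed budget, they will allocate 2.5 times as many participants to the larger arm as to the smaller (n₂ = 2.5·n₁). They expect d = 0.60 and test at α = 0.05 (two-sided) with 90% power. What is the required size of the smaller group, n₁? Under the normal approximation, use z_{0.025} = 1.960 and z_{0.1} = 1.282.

With allocation ratio k = n₂/n₁ = 2.5, Var(x̄₁−x̄₂) = σ²(1/n₁ + 1/(k·n₁)) = σ²·(k+1)/(k·n₁).
So n₁ = (1 + 1/k)·((z_{α/2} + z_β)/d)² = 1.400 × (3.242/0.60)².
n₁ = 1.400 × 29.20 = 40.9.
Round up: n₁ = 41, giving n₂ = ⌈2.5 × 41⌉ = ⌈102.5⌉ = 103.

n₁ = 41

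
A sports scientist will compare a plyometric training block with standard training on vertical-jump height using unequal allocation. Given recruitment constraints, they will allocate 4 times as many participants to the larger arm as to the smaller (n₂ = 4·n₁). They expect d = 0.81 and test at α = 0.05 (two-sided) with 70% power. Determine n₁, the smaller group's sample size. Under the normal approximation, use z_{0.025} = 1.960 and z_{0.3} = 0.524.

n₁ = 12

With allocation ratio k = n₂/n₁ = 4, Var(x̄₁−x̄₂) = σ²(1/n₁ + 1/(k·n₁)) = σ²·(k+1)/(k·n₁).
So n₁ = (1 + 1/k)·((z_{α/2} + z_β)/d)² = 1.250 × (2.484/0.81)².
n₁ = 1.250 × 9.40 = 11.8.
Round up: n₁ = 12, giving n₂ = 4 × 12 = 48.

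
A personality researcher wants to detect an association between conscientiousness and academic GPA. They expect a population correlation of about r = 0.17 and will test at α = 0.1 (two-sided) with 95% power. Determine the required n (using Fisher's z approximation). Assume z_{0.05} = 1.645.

Fisher's z: C = ½·ln((1+r)/(1−r)) = ½·ln(1.4096) = 0.1717.
n = ((z_{α/2} + z_β)/C)² + 3.
(1.645 + 1.645) / 0.1717 = 3.290 / 0.1717 = 19.161.
n = 19.161² + 3 = 367.16 + 3 = 370.2.
Round up.

n = 371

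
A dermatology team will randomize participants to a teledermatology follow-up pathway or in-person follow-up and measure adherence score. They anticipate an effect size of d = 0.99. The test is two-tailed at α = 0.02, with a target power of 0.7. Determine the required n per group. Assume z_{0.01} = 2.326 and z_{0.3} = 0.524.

n = 17 per group

For two independent groups with equal n: n = 2·((z_{α/2} + z_β) / d)².
z_{α/2} + z_β = 2.326 + 0.524 = 2.850.
n = 2 × (2.850 / 0.99)² = 2 × 2.879² = 2 × 8.29 = 16.6.
Round up to the next whole participant.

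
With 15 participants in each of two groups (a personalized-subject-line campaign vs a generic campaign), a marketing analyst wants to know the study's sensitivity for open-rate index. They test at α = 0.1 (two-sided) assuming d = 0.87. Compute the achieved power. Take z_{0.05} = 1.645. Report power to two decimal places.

power ≈ 0.77

For two equal groups, power = Φ(d·√(n/2) − z_{α/2}).
d·√(n/2) = 0.87 × √(15/2) = 0.87 × 2.739 = 2.383.
z_β = 2.383 − 1.645 = 0.738.
Power = Φ(0.738) = 0.770.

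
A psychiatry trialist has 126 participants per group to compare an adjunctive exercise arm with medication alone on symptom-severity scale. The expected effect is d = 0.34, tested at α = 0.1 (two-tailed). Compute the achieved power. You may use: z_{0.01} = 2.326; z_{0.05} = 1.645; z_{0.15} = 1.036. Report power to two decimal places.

For two equal groups, power = Φ(d·√(n/2) − z_{α/2}).
d·√(n/2) = 0.34 × √(126/2) = 0.34 × 7.937 = 2.699.
z_β = 2.699 − 1.645 = 1.054.
Power = Φ(1.054) = 0.854.

power ≈ 0.85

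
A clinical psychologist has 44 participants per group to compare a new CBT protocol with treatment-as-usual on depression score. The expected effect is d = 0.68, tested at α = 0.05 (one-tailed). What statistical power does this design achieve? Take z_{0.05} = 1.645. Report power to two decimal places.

power ≈ 0.94

For two equal groups, power = Φ(d·√(n/2) − z_{α}).
d·√(n/2) = 0.68 × √(44/2) = 0.68 × 4.690 = 3.189.
z_β = 3.189 − 1.645 = 1.544.
Power = Φ(1.544) = 0.939.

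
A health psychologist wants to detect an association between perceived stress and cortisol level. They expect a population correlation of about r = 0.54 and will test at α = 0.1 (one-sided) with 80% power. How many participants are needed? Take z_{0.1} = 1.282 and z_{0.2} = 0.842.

Fisher's z: C = ½·ln((1+r)/(1−r)) = ½·ln(3.3478) = 0.6042.
n = ((z_{α} + z_β)/C)² + 3.
(1.282 + 0.842) / 0.6042 = 2.124 / 0.6042 = 3.515.
n = 3.515² + 3 = 12.36 + 3 = 15.4.
Round up.

n = 16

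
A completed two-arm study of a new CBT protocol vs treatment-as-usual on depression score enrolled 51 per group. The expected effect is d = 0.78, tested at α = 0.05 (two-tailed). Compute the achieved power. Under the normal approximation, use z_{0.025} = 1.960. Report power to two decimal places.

power ≈ 0.98

For two equal groups, power = Φ(d·√(n/2) − z_{α/2}).
d·√(n/2) = 0.78 × √(51/2) = 0.78 × 5.050 = 3.939.
z_β = 3.939 − 1.960 = 1.979.
Power = Φ(1.979) = 0.976.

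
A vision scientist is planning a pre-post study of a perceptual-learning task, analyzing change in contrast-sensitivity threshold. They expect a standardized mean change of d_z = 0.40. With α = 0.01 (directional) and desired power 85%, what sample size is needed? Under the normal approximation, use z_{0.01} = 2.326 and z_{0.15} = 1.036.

For a paired (one-sample on differences) test: n = ((z_{α} + z_β) / d)².
z_{α} + z_β = 2.326 + 1.036 = 3.362.
n = (3.362 / 0.40)² = 8.405² = 70.64.
Round up.

n = 71 pairs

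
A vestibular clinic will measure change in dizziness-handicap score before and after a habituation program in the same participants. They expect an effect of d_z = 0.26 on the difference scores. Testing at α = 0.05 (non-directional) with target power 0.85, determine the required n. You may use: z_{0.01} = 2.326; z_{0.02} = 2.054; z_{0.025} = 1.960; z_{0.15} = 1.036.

n = 133 pairs

For a paired (one-sample on differences) test: n = ((z_{α/2} + z_β) / d)².
z_{α/2} + z_β = 1.960 + 1.036 = 2.996.
n = (2.996 / 0.26)² = 11.523² = 132.78.
Round up.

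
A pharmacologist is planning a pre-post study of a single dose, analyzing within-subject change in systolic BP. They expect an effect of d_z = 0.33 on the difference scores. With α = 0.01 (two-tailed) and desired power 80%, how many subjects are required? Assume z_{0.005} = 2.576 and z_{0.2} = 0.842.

n = 108 pairs

For a paired (one-sample on differences) test: n = ((z_{α/2} + z_β) / d)².
z_{α/2} + z_β = 2.576 + 0.842 = 3.418.
n = (3.418 / 0.33)² = 10.358² = 107.28.
Round up.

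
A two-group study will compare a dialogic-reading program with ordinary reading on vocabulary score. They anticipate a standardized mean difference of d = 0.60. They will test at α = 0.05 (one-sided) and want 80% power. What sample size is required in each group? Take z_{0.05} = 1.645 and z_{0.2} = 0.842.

For two independent groups with equal n: n = 2·((z_{α} + z_β) / d)².
z_{α} + z_β = 1.645 + 0.842 = 2.487.
n = 2 × (2.487 / 0.60)² = 2 × 4.145² = 2 × 17.18 = 34.4.
Round up to the next whole participant.

n = 35 per group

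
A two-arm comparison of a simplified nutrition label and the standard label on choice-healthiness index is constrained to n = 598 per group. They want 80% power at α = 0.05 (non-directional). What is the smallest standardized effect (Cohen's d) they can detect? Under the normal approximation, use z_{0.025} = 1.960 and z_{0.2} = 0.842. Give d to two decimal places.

d_min ≈ 0.16

For two independent groups of n = 598 each: d_min = (z_{α/2} + z_β)·√(2/n).
z-sum = 1.960 + 0.842 = 2.802.
d_min = 2.802 × √(2/598) = 2.802 × 0.0578 = 0.162.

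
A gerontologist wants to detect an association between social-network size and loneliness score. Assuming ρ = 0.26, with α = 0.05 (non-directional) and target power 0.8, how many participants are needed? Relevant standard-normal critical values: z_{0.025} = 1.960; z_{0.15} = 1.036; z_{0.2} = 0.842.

Fisher's z: C = ½·ln((1+r)/(1−r)) = ½·ln(1.7027) = 0.2661.
n = ((z_{α/2} + z_β)/C)² + 3.
(1.960 + 0.842) / 0.2661 = 2.802 / 0.2661 = 10.530.
n = 10.530² + 3 = 110.88 + 3 = 113.9.
Round up.

n = 114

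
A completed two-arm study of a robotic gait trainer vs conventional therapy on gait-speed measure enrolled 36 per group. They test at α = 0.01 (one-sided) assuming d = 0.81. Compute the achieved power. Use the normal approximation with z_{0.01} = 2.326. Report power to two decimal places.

For two equal groups, power = Φ(d·√(n/2) − z_{α}).
d·√(n/2) = 0.81 × √(36/2) = 0.81 × 4.243 = 3.437.
z_β = 3.437 − 2.326 = 1.111.
Power = Φ(1.111) = 0.867.

power ≈ 0.87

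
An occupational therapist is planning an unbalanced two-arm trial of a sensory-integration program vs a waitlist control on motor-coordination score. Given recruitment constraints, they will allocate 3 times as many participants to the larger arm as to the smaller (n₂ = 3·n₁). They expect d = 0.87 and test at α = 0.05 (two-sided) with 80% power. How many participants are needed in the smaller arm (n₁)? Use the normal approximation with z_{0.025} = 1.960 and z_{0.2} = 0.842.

With allocation ratio k = n₂/n₁ = 3, Var(x̄₁−x̄₂) = σ²(1/n₁ + 1/(k·n₁)) = σ²·(k+1)/(k·n₁).
So n₁ = (1 + 1/k)·((z_{α/2} + z_β)/d)² = 1.333 × (2.802/0.87)².
n₁ = 1.333 × 10.37 = 13.8.
Round up: n₁ = 14, giving n₂ = 3 × 14 = 42.

n₁ = 14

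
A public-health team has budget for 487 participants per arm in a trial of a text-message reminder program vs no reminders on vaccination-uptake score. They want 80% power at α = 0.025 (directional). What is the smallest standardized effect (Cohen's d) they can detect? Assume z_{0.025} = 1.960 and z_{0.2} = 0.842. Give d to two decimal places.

d_min ≈ 0.18

For two independent groups of n = 487 each: d_min = (z_{α} + z_β)·√(2/n).
z-sum = 1.960 + 0.842 = 2.802.
d_min = 2.802 × √(2/487) = 2.802 × 0.0641 = 0.180.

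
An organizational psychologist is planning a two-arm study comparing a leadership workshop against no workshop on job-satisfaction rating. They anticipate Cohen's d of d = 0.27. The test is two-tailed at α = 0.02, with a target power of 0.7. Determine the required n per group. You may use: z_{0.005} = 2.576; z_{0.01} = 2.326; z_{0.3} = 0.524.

n = 223 per group

For two independent groups with equal n: n = 2·((z_{α/2} + z_β) / d)².
z_{α/2} + z_β = 2.326 + 0.524 = 2.850.
n = 2 × (2.850 / 0.27)² = 2 × 10.556² = 2 × 111.42 = 222.8.
Round up to the next whole participant.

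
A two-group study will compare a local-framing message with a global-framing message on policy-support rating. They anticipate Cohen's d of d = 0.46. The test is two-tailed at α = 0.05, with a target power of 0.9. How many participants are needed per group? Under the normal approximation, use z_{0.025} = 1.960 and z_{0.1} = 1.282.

n = 100 per group

For two independent groups with equal n: n = 2·((z_{α/2} + z_β) / d)².
z_{α/2} + z_β = 1.960 + 1.282 = 3.242.
n = 2 × (3.242 / 0.46)² = 2 × 7.048² = 2 × 49.67 = 99.3.
Round up to the next whole participant.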